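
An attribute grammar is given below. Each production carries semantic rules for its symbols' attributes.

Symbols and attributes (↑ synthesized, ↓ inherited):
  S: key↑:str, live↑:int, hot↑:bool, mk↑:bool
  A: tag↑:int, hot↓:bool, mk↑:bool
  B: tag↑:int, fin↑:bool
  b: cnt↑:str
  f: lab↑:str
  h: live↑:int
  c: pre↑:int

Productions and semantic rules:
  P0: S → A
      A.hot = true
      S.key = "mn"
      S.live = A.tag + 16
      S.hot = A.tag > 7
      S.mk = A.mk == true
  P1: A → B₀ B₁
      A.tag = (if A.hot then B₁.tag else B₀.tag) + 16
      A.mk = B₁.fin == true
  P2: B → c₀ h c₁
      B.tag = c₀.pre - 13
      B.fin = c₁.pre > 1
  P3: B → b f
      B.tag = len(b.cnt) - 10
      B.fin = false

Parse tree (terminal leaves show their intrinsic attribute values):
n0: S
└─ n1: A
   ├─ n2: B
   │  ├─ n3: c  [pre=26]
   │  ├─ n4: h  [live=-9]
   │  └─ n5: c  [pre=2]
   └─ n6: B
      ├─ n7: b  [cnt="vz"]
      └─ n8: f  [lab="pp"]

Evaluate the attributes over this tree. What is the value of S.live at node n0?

24

1. n1.hot = true  [true]
2. n3.pre = 26  [terminal]
3. n4.live = -9  [terminal]
4. n5.pre = 2  [terminal]
5. n2.tag = 13  [c₀.pre - 13]
6. n2.fin = true  [c₁.pre > 1]
7. n7.cnt = "vz"  [terminal]
8. n8.lab = "pp"  [terminal]
9. n6.tag = -8  [len(b.cnt) - 10]
10. n6.fin = false  [false]
11. n1.tag = 8  [(if A.hot then B₁.tag else B₀.tag) + 16]
12. n1.mk = false  [B₁.fin == true]
13. n0.key = "mn"  ["mn"]
14. n0.live = 24  [A.tag + 16]
15. n0.hot = true  [A.tag > 7]
16. n0.mk = false  [A.mk == true]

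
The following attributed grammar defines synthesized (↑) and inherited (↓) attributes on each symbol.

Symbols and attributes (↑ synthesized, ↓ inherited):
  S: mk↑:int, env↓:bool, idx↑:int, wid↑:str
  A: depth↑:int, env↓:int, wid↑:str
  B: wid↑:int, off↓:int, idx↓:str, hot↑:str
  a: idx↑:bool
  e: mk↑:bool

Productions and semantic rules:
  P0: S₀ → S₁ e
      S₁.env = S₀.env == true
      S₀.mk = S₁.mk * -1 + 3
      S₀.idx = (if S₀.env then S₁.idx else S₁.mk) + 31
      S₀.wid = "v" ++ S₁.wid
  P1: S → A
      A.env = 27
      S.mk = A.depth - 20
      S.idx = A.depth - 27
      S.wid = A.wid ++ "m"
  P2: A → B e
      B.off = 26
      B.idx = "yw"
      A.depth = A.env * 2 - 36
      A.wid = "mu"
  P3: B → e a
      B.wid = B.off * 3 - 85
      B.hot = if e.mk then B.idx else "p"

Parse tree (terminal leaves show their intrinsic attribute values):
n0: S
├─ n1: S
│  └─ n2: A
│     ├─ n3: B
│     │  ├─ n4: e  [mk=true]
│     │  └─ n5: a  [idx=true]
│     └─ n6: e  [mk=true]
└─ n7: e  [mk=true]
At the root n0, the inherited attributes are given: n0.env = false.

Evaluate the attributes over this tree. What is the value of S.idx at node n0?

29

1. n0.env = false  [given at root]
2. n1.env = false  [S₀.env == true]
3. n2.env = 27  [27]
4. n3.off = 26  [26]
5. n3.idx = "yw"  ["yw"]
6. n4.mk = true  [terminal]
7. n5.idx = true  [terminal]
8. n3.wid = -7  [B.off * 3 - 85]
9. n3.hot = "yw"  [if e.mk then B.idx else "p"]
10. n6.mk = true  [terminal]
11. n2.depth = 18  [A.env * 2 - 36]
12. n2.wid = "mu"  ["mu"]
13. n1.mk = -2  [A.depth - 20]
14. n1.idx = -9  [A.depth - 27]
15. n1.wid = "mum"  [A.wid ++ "m"]
16. n7.mk = true  [terminal]
17. n0.mk = 5  [S₁.mk * -1 + 3]
18. n0.idx = 29  [(if S₀.env then S₁.idx else S₁.mk) + 31]
19. n0.wid = "vmum"  ["v" ++ S₁.wid]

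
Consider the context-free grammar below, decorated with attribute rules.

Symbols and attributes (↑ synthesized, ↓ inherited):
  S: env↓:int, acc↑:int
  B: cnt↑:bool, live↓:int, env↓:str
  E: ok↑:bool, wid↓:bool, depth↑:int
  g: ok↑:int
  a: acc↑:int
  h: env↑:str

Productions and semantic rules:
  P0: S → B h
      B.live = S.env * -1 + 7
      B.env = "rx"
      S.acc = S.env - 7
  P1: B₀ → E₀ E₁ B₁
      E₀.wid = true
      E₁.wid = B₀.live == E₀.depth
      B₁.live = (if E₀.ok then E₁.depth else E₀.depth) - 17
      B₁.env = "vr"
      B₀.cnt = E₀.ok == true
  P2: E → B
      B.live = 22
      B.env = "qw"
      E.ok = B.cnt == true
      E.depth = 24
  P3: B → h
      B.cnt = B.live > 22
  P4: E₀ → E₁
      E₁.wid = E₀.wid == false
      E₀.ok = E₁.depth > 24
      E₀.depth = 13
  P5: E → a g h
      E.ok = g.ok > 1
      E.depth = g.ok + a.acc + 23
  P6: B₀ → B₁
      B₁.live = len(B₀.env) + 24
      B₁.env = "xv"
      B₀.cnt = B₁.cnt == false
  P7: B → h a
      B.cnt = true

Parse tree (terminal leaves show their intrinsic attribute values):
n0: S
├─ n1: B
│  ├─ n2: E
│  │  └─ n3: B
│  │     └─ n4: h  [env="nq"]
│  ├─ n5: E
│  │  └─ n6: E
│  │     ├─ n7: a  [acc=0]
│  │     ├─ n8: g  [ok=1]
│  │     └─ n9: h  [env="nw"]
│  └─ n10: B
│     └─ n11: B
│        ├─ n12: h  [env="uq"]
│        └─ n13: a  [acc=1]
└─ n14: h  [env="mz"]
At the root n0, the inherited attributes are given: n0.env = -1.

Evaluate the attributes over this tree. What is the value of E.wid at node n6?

1. n0.env = -1  [given at root]
2. n1.live = 8  [S.env * -1 + 7]
3. n1.env = "rx"  ["rx"]
4. n2.wid = true  [true]
5. n3.live = 22  [22]
6. n3.env = "qw"  ["qw"]
7. n4.env = "nq"  [terminal]
8. n3.cnt = false  [B.live > 22]
9. n2.ok = false  [B.cnt == true]
10. n2.depth = 24  [24]
11. n5.wid = false  [B₀.live == E₀.depth]
12. n6.wid = true  [E₀.wid == false]
13. n7.acc = 0  [terminal]
14. n8.ok = 1  [terminal]
15. n9.env = "nw"  [terminal]
16. n6.ok = false  [g.ok > 1]
17. n6.depth = 24  [g.ok + a.acc + 23]
18. n5.ok = false  [E₁.depth > 24]
19. n5.depth = 13  [13]
20. n10.live = 7  [(if E₀.ok then E₁.depth else E₀.depth) - 17]
21. n10.env = "vr"  ["vr"]
22. n11.live = 26  [len(B₀.env) + 24]
23. n11.env = "xv"  ["xv"]
24. n12.env = "uq"  [terminal]
25. n13.acc = 1  [terminal]
26. n11.cnt = true  [true]
27. n10.cnt = false  [B₁.cnt == false]
28. n1.cnt = false  [E₀.ok == true]
29. n14.env = "mz"  [terminal]
30. n0.acc = -8  [S.env - 7]

true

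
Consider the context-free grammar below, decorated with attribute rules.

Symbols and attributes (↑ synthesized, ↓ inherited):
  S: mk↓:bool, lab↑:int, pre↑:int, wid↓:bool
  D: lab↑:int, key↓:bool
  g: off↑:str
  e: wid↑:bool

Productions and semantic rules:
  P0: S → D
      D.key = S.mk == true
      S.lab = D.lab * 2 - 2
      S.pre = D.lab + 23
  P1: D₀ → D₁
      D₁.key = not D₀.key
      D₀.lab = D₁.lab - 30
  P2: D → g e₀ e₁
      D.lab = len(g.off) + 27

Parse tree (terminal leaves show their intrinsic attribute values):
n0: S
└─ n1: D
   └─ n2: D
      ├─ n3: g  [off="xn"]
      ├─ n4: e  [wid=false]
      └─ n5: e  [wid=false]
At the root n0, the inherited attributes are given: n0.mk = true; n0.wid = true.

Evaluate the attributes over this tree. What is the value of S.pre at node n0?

1. n0.mk = true  [given at root]
2. n0.wid = true  [given at root]
3. n1.key = true  [S.mk == true]
4. n2.key = false  [not D₀.key]
5. n3.off = "xn"  [terminal]
6. n4.wid = false  [terminal]
7. n5.wid = false  [terminal]
8. n2.lab = 29  [len(g.off) + 27]
9. n1.lab = -1  [D₁.lab - 30]
10. n0.lab = -4  [D.lab * 2 - 2]
11. n0.pre = 22  [D.lab + 23]

22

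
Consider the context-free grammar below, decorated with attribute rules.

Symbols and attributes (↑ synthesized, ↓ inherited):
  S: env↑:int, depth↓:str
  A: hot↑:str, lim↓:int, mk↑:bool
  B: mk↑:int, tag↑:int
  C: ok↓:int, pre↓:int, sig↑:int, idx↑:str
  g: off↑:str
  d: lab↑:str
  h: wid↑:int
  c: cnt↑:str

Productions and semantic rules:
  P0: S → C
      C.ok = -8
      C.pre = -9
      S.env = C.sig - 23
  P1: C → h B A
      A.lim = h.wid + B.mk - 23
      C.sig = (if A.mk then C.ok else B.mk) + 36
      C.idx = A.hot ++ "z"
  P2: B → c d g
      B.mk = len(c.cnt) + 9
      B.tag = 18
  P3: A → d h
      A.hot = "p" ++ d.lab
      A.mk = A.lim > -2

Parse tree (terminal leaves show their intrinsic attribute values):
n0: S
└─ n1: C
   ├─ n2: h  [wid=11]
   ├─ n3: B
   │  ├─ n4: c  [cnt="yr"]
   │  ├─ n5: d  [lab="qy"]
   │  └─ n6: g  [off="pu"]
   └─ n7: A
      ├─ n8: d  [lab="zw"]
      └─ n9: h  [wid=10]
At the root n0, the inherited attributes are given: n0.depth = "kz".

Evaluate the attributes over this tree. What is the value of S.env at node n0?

5

1. n0.depth = "kz"  [given at root]
2. n1.ok = -8  [-8]
3. n1.pre = -9  [-9]
4. n2.wid = 11  [terminal]
5. n4.cnt = "yr"  [terminal]
6. n5.lab = "qy"  [terminal]
7. n6.off = "pu"  [terminal]
8. n3.mk = 11  [len(c.cnt) + 9]
9. n3.tag = 18  [18]
10. n7.lim = -1  [h.wid + B.mk - 23]
11. n8.lab = "zw"  [terminal]
12. n9.wid = 10  [terminal]
13. n7.hot = "pzw"  ["p" ++ d.lab]
14. n7.mk = true  [A.lim > -2]
15. n1.sig = 28  [(if A.mk then C.ok else B.mk) + 36]
16. n1.idx = "pzwz"  [A.hot ++ "z"]
17. n0.env = 5  [C.sig - 23]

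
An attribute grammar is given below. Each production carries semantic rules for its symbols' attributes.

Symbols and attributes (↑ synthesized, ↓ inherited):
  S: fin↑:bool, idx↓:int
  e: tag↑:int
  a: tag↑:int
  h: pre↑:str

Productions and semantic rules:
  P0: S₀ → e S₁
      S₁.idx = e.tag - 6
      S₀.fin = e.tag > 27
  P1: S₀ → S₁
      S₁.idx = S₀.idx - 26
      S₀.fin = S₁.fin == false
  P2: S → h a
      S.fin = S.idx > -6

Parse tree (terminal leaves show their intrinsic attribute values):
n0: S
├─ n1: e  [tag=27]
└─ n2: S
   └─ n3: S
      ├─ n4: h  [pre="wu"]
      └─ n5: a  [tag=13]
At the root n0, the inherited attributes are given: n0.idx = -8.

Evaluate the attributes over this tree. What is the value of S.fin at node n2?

false

1. n0.idx = -8  [given at root]
2. n1.tag = 27  [terminal]
3. n2.idx = 21  [e.tag - 6]
4. n3.idx = -5  [S₀.idx - 26]
5. n4.pre = "wu"  [terminal]
6. n5.tag = 13  [terminal]
7. n3.fin = true  [S.idx > -6]
8. n2.fin = false  [S₁.fin == false]
9. n0.fin = false  [e.tag > 27]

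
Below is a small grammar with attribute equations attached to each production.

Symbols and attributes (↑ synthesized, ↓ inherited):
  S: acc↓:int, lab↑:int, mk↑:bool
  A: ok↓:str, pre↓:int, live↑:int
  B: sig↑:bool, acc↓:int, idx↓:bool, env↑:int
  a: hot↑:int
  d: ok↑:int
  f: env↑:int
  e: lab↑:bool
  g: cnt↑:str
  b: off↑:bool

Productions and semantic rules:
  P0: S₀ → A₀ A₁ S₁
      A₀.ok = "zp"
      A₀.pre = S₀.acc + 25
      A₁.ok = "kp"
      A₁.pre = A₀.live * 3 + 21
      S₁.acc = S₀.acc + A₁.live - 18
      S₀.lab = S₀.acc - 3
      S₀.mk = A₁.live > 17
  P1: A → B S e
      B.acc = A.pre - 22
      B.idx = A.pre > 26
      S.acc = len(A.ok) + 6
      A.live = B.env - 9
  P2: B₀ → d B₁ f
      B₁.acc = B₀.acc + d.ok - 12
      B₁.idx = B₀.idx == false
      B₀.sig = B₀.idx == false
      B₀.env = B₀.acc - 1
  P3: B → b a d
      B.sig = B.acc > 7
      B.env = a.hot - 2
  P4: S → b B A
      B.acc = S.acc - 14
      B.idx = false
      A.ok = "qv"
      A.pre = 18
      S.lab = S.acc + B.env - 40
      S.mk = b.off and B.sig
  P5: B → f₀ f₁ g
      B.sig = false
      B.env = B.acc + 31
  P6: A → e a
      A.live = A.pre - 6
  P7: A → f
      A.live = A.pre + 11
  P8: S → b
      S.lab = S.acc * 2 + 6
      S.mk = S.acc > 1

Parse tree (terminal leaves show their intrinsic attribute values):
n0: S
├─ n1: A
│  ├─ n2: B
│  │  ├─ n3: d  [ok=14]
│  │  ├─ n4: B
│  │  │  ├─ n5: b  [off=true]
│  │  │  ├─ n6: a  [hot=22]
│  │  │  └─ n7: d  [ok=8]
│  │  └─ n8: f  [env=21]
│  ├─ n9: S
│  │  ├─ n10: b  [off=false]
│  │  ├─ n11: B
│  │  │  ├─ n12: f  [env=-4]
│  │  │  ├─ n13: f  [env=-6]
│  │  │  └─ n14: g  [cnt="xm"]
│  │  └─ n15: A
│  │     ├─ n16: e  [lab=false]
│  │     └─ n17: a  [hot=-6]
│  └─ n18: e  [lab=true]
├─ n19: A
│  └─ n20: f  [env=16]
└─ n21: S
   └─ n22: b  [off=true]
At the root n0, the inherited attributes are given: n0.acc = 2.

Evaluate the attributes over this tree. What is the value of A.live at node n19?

1. n0.acc = 2  [given at root]
2. n1.ok = "zp"  ["zp"]
3. n1.pre = 27  [S₀.acc + 25]
4. n2.acc = 5  [A.pre - 22]
5. n2.idx = true  [A.pre > 26]
6. n3.ok = 14  [terminal]
7. n4.acc = 7  [B₀.acc + d.ok - 12]
8. n4.idx = false  [B₀.idx == false]
9. n5.off = true  [terminal]
10. n6.hot = 22  [terminal]
11. n7.ok = 8  [terminal]
12. n4.sig = false  [B.acc > 7]
13. n4.env = 20  [a.hot - 2]
14. n8.env = 21  [terminal]
15. n2.sig = false  [B₀.idx == false]
16. n2.env = 4  [B₀.acc - 1]
17. n9.acc = 8  [len(A.ok) + 6]
18. n10.off = false  [terminal]
19. n11.acc = -6  [S.acc - 14]
20. n11.idx = false  [false]
21. n12.env = -4  [terminal]
22. n13.env = -6  [terminal]
23. n14.cnt = "xm"  [terminal]
24. n11.sig = false  [false]
25. n11.env = 25  [B.acc + 31]
26. n15.ok = "qv"  ["qv"]
27. n15.pre = 18  [18]
28. n16.lab = false  [terminal]
29. n17.hot = -6  [terminal]
30. n15.live = 12  [A.pre - 6]
31. n9.lab = -7  [S.acc + B.env - 40]
32. n9.mk = false  [b.off and B.sig]
33. n18.lab = true  [terminal]
34. n1.live = -5  [B.env - 9]
35. n19.ok = "kp"  ["kp"]
36. n19.pre = 6  [A₀.live * 3 + 21]
37. n20.env = 16  [terminal]
38. n19.live = 17  [A.pre + 11]
39. n21.acc = 1  [S₀.acc + A₁.live - 18]
40. n22.off = true  [terminal]
41. n21.lab = 8  [S.acc * 2 + 6]
42. n21.mk = false  [S.acc > 1]
43. n0.lab = -1  [S₀.acc - 3]
44. n0.mk = false  [A₁.live > 17]

17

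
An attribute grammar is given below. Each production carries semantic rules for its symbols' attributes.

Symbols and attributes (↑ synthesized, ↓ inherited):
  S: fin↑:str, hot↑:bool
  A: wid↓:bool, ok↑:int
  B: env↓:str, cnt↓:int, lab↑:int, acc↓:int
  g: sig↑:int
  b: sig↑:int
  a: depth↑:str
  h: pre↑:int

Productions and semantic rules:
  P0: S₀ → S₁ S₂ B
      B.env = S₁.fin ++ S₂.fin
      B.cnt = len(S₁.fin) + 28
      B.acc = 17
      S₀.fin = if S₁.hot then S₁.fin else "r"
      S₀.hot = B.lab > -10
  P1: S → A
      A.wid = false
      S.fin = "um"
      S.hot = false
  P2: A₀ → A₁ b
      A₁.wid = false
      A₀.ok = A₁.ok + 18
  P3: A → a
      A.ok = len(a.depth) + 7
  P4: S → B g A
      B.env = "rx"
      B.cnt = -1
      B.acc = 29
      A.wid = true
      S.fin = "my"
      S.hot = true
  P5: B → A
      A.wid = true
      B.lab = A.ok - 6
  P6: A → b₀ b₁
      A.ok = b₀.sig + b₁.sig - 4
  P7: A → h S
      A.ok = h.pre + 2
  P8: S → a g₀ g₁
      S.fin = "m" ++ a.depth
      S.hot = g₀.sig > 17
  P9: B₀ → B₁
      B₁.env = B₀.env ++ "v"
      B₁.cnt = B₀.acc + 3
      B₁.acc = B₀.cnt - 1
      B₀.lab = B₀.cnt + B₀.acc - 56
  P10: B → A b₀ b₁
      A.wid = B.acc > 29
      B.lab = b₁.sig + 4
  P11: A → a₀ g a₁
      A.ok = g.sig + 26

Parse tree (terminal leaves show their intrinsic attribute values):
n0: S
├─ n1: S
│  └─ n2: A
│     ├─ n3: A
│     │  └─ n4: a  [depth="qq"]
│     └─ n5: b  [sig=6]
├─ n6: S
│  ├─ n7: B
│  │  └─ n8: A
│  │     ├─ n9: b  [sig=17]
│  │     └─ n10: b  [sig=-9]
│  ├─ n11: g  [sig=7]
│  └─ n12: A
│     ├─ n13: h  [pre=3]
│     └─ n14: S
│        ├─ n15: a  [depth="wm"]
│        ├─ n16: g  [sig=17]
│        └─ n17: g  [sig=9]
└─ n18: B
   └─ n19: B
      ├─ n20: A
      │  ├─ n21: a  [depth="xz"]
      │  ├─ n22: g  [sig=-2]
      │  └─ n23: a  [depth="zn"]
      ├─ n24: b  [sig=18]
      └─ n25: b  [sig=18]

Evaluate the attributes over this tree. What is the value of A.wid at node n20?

1. n2.wid = false  [false]
2. n3.wid = false  [false]
3. n4.depth = "qq"  [terminal]
4. n3.ok = 9  [len(a.depth) + 7]
5. n5.sig = 6  [terminal]
6. n2.ok = 27  [A₁.ok + 18]
7. n1.fin = "um"  ["um"]
8. n1.hot = false  [false]
9. n7.env = "rx"  ["rx"]
10. n7.cnt = -1  [-1]
11. n7.acc = 29  [29]
12. n8.wid = true  [true]
13. n9.sig = 17  [terminal]
14. n10.sig = -9  [terminal]
15. n8.ok = 4  [b₀.sig + b₁.sig - 4]
16. n7.lab = -2  [A.ok - 6]
17. n11.sig = 7  [terminal]
18. n12.wid = true  [true]
19. n13.pre = 3  [terminal]
20. n15.depth = "wm"  [terminal]
21. n16.sig = 17  [terminal]
22. n17.sig = 9  [terminal]
23. n14.fin = "mwm"  ["m" ++ a.depth]
24. n14.hot = false  [g₀.sig > 17]
25. n12.ok = 5  [h.pre + 2]
26. n6.fin = "my"  ["my"]
27. n6.hot = true  [true]
28. n18.env = "ummy"  [S₁.fin ++ S₂.fin]
29. n18.cnt = 30  [len(S₁.fin) + 28]
30. n18.acc = 17  [17]
31. n19.env = "ummyv"  [B₀.env ++ "v"]
32. n19.cnt = 20  [B₀.acc + 3]
33. n19.acc = 29  [B₀.cnt - 1]
34. n20.wid = false  [B.acc > 29]
35. n21.depth = "xz"  [terminal]
36. n22.sig = -2  [terminal]
37. n23.depth = "zn"  [terminal]
38. n20.ok = 24  [g.sig + 26]
39. n24.sig = 18  [terminal]
40. n25.sig = 18  [terminal]
41. n19.lab = 22  [b₁.sig + 4]
42. n18.lab = -9  [B₀.cnt + B₀.acc - 56]
43. n0.fin = "r"  [if S₁.hot then S₁.fin else "r"]
44. n0.hot = true  [B.lab > -10]

false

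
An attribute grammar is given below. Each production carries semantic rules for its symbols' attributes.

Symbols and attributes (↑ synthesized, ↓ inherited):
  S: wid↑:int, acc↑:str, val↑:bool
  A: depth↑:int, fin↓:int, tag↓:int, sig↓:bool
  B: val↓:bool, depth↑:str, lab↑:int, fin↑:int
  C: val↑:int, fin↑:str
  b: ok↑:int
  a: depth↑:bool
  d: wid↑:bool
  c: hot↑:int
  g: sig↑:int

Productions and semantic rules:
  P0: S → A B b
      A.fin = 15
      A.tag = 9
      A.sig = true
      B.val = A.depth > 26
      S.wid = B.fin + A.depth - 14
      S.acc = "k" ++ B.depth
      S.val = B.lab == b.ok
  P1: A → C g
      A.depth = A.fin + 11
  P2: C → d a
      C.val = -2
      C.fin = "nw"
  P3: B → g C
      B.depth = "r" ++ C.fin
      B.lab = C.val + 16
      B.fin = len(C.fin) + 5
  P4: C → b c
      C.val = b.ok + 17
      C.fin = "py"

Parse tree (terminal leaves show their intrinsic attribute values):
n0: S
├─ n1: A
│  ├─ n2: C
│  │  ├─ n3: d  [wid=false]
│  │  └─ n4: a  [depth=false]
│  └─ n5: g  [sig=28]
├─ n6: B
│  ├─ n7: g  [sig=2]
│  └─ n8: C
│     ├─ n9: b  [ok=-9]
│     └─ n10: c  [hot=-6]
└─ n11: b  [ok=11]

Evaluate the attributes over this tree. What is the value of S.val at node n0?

false

1. n1.fin = 15  [15]
2. n1.tag = 9  [9]
3. n1.sig = true  [true]
4. n3.wid = false  [terminal]
5. n4.depth = false  [terminal]
6. n2.val = -2  [-2]
7. n2.fin = "nw"  ["nw"]
8. n5.sig = 28  [terminal]
9. n1.depth = 26  [A.fin + 11]
10. n6.val = false  [A.depth > 26]
11. n7.sig = 2  [terminal]
12. n9.ok = -9  [terminal]
13. n10.hot = -6  [terminal]
14. n8.val = 8  [b.ok + 17]
15. n8.fin = "py"  ["py"]
16. n6.depth = "rpy"  ["r" ++ C.fin]
17. n6.lab = 24  [C.val + 16]
18. n6.fin = 7  [len(C.fin) + 5]
19. n11.ok = 11  [terminal]
20. n0.wid = 19  [B.fin + A.depth - 14]
21. n0.acc = "krpy"  ["k" ++ B.depth]
22. n0.val = false  [B.lab == b.ok]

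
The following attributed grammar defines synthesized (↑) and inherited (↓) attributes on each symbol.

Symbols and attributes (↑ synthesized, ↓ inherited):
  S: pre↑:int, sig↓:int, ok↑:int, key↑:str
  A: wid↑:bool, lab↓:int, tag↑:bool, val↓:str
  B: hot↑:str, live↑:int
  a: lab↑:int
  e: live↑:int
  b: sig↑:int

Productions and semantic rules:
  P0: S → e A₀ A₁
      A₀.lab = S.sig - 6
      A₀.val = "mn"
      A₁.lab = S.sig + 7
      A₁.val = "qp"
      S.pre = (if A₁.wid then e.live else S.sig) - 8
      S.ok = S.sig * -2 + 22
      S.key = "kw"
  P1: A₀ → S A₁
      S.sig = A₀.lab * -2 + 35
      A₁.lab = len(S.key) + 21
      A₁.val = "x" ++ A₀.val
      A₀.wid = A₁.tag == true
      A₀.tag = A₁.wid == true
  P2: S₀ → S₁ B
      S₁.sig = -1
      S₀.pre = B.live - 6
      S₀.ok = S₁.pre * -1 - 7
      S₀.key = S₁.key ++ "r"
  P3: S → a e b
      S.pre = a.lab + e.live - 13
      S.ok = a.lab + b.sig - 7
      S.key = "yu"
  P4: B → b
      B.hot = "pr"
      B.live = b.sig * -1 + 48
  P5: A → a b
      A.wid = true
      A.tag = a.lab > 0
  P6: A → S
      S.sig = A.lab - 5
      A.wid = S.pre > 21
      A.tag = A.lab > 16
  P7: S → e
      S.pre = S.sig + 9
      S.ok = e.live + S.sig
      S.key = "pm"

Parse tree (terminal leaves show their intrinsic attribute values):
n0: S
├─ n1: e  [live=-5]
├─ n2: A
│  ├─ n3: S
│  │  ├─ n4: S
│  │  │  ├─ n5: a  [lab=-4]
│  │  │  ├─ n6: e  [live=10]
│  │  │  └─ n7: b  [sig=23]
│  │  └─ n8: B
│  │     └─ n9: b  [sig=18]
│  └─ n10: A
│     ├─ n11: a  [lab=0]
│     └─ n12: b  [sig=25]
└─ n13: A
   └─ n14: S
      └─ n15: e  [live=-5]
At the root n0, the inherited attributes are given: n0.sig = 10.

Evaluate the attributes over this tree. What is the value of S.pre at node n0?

1. n0.sig = 10  [given at root]
2. n1.live = -5  [terminal]
3. n2.lab = 4  [S.sig - 6]
4. n2.val = "mn"  ["mn"]
5. n3.sig = 27  [A₀.lab * -2 + 35]
6. n4.sig = -1  [-1]
7. n5.lab = -4  [terminal]
8. n6.live = 10  [terminal]
9. n7.sig = 23  [terminal]
10. n4.pre = -7  [a.lab + e.live - 13]
11. n4.ok = 12  [a.lab + b.sig - 7]
12. n4.key = "yu"  ["yu"]
13. n9.sig = 18  [terminal]
14. n8.hot = "pr"  ["pr"]
15. n8.live = 30  [b.sig * -1 + 48]
16. n3.pre = 24  [B.live - 6]
17. n3.ok = 0  [S₁.pre * -1 - 7]
18. n3.key = "yur"  [S₁.key ++ "r"]
19. n10.lab = 24  [len(S.key) + 21]
20. n10.val = "xmn"  ["x" ++ A₀.val]
21. n11.lab = 0  [terminal]
22. n12.sig = 25  [terminal]
23. n10.wid = true  [true]
24. n10.tag = false  [a.lab > 0]
25. n2.wid = false  [A₁.tag == true]
26. n2.tag = true  [A₁.wid == true]
27. n13.lab = 17  [S.sig + 7]
28. n13.val = "qp"  ["qp"]
29. n14.sig = 12  [A.lab - 5]
30. n15.live = -5  [terminal]
31. n14.pre = 21  [S.sig + 9]
32. n14.ok = 7  [e.live + S.sig]
33. n14.key = "pm"  ["pm"]
34. n13.wid = false  [S.pre > 21]
35. n13.tag = true  [A.lab > 16]
36. n0.pre = 2  [(if A₁.wid then e.live else S.sig) - 8]
37. n0.ok = 2  [S.sig * -2 + 22]
38. n0.key = "kw"  ["kw"]

2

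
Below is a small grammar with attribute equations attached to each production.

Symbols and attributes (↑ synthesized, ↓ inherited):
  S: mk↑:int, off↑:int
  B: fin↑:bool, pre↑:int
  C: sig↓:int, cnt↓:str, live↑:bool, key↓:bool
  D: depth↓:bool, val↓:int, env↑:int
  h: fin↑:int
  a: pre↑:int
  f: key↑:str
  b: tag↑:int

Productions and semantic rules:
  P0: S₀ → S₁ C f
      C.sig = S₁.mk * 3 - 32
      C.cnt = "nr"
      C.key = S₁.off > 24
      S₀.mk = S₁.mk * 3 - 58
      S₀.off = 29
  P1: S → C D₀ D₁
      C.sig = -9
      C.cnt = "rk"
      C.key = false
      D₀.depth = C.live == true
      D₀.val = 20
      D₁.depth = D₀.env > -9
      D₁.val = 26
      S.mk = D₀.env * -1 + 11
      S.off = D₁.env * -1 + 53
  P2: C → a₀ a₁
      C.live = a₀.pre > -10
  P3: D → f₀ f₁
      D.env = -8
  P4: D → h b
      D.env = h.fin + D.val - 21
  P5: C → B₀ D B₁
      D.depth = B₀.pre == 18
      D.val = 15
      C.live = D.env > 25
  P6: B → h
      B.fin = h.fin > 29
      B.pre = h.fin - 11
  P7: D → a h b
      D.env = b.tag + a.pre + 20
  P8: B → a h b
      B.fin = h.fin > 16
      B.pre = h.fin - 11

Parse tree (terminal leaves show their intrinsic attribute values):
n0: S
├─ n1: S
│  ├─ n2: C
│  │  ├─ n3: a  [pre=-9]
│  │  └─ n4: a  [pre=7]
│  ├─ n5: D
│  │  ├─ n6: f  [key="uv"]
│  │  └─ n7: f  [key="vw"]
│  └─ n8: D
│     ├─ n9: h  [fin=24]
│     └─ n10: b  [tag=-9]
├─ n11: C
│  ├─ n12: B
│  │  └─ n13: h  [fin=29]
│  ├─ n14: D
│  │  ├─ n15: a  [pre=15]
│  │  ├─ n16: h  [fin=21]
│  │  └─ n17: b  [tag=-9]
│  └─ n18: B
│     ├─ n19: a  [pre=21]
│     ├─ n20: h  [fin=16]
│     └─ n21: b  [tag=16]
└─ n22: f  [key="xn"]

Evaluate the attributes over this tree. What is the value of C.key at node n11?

1. n2.sig = -9  [-9]
2. n2.cnt = "rk"  ["rk"]
3. n2.key = false  [false]
4. n3.pre = -9  [terminal]
5. n4.pre = 7  [terminal]
6. n2.live = true  [a₀.pre > -10]
7. n5.depth = true  [C.live == true]
8. n5.val = 20  [20]
9. n6.key = "uv"  [terminal]
10. n7.key = "vw"  [terminal]
11. n5.env = -8  [-8]
12. n8.depth = true  [D₀.env > -9]
13. n8.val = 26  [26]
14. n9.fin = 24  [terminal]
15. n10.tag = -9  [terminal]
16. n8.env = 29  [h.fin + D.val - 21]
17. n1.mk = 19  [D₀.env * -1 + 11]
18. n1.off = 24  [D₁.env * -1 + 53]
19. n11.sig = 25  [S₁.mk * 3 - 32]
20. n11.cnt = "nr"  ["nr"]
21. n11.key = false  [S₁.off > 24]
22. n13.fin = 29  [terminal]
23. n12.fin = false  [h.fin > 29]
24. n12.pre = 18  [h.fin - 11]
25. n14.depth = true  [B₀.pre == 18]
26. n14.val = 15  [15]
27. n15.pre = 15  [terminal]
28. n16.fin = 21  [terminal]
29. n17.tag = -9  [terminal]
30. n14.env = 26  [b.tag + a.pre + 20]
31. n19.pre = 21  [terminal]
32. n20.fin = 16  [terminal]
33. n21.tag = 16  [terminal]
34. n18.fin = false  [h.fin > 16]
35. n18.pre = 5  [h.fin - 11]
36. n11.live = true  [D.env > 25]
37. n22.key = "xn"  [terminal]
38. n0.mk = -1  [S₁.mk * 3 - 58]
39. n0.off = 29  [29]

false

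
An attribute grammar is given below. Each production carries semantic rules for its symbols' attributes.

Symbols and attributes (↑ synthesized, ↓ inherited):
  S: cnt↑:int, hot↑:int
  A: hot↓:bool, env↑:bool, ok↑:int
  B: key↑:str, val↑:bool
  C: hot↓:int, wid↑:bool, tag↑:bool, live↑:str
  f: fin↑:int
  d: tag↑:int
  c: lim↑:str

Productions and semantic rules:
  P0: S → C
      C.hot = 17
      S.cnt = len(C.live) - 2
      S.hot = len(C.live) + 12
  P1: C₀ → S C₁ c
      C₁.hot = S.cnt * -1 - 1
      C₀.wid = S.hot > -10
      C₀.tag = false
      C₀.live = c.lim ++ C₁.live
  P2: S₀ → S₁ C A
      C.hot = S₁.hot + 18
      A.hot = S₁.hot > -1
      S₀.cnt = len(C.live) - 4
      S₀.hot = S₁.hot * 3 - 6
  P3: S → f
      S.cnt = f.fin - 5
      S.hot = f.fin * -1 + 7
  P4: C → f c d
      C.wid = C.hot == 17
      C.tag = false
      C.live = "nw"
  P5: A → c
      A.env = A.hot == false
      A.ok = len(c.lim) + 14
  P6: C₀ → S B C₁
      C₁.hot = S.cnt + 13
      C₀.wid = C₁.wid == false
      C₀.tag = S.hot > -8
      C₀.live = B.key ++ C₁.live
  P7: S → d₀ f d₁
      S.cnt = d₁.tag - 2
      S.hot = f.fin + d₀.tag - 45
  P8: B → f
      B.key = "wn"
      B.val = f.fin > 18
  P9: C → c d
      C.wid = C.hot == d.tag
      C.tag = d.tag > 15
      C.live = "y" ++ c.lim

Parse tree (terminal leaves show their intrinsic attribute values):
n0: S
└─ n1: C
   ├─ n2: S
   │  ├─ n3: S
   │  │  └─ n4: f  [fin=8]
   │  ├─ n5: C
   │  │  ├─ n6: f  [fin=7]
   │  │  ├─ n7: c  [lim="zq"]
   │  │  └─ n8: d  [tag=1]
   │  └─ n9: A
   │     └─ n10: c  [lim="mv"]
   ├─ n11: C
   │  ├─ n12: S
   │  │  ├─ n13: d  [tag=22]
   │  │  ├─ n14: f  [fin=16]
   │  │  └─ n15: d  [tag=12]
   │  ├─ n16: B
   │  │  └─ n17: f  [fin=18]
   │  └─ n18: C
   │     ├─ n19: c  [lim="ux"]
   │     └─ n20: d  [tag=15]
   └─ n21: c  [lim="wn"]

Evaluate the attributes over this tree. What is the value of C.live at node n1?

"wnwnyux"

1. n1.hot = 17  [17]
2. n4.fin = 8  [terminal]
3. n3.cnt = 3  [f.fin - 5]
4. n3.hot = -1  [f.fin * -1 + 7]
5. n5.hot = 17  [S₁.hot + 18]
6. n6.fin = 7  [terminal]
7. n7.lim = "zq"  [terminal]
8. n8.tag = 1  [terminal]
9. n5.wid = true  [C.hot == 17]
10. n5.tag = false  [false]
11. n5.live = "nw"  ["nw"]
12. n9.hot = false  [S₁.hot > -1]
13. n10.lim = "mv"  [terminal]
14. n9.env = true  [A.hot == false]
15. n9.ok = 16  [len(c.lim) + 14]
16. n2.cnt = -2  [len(C.live) - 4]
17. n2.hot = -9  [S₁.hot * 3 - 6]
18. n11.hot = 1  [S.cnt * -1 - 1]
19. n13.tag = 22  [terminal]
20. n14.fin = 16  [terminal]
21. n15.tag = 12  [terminal]
22. n12.cnt = 10  [d₁.tag - 2]
23. n12.hot = -7  [f.fin + d₀.tag - 45]
24. n17.fin = 18  [terminal]
25. n16.key = "wn"  ["wn"]
26. n16.val = false  [f.fin > 18]
27. n18.hot = 23  [S.cnt + 13]
28. n19.lim = "ux"  [terminal]
29. n20.tag = 15  [terminal]
30. n18.wid = false  [C.hot == d.tag]
31. n18.tag = false  [d.tag > 15]
32. n18.live = "yux"  ["y" ++ c.lim]
33. n11.wid = true  [C₁.wid == false]
34. n11.tag = true  [S.hot > -8]
35. n11.live = "wnyux"  [B.key ++ C₁.live]
36. n21.lim = "wn"  [terminal]
37. n1.wid = true  [S.hot > -10]
38. n1.tag = false  [false]
39. n1.live = "wnwnyux"  [c.lim ++ C₁.live]
40. n0.cnt = 5  [len(C.live) - 2]
41. n0.hot = 19  [len(C.live) + 12]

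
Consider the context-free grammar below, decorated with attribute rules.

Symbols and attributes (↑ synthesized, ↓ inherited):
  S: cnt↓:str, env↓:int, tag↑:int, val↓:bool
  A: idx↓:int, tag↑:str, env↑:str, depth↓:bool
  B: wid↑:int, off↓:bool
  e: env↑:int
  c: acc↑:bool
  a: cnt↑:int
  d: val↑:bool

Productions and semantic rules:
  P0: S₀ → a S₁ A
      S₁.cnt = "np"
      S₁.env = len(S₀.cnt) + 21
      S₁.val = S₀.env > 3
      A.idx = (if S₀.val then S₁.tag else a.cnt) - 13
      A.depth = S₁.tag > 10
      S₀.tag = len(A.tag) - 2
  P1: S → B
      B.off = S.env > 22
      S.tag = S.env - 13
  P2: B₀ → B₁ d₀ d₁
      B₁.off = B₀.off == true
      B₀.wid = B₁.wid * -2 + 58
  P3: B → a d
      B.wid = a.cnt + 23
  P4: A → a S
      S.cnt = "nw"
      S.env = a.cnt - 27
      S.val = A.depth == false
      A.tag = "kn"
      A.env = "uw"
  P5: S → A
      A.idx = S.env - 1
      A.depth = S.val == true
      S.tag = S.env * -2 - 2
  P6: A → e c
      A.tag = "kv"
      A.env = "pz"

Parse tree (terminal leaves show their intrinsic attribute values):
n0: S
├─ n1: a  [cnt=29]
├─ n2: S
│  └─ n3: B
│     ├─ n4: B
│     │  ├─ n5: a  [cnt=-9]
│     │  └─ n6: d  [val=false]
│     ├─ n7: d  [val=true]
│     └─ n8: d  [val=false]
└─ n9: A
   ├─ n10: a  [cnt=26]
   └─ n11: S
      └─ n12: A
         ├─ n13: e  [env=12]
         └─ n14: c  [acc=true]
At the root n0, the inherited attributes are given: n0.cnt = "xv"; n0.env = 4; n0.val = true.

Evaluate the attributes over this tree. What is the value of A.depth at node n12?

1. n0.cnt = "xv"  [given at root]
2. n0.env = 4  [given at root]
3. n0.val = true  [given at root]
4. n1.cnt = 29  [terminal]
5. n2.cnt = "np"  ["np"]
6. n2.env = 23  [len(S₀.cnt) + 21]
7. n2.val = true  [S₀.env > 3]
8. n3.off = true  [S.env > 22]
9. n4.off = true  [B₀.off == true]
10. n5.cnt = -9  [terminal]
11. n6.val = false  [terminal]
12. n4.wid = 14  [a.cnt + 23]
13. n7.val = true  [terminal]
14. n8.val = false  [terminal]
15. n3.wid = 30  [B₁.wid * -2 + 58]
16. n2.tag = 10  [S.env - 13]
17. n9.idx = -3  [(if S₀.val then S₁.tag else a.cnt) - 13]
18. n9.depth = false  [S₁.tag > 10]
19. n10.cnt = 26  [terminal]
20. n11.cnt = "nw"  ["nw"]
21. n11.env = -1  [a.cnt - 27]
22. n11.val = true  [A.depth == false]
23. n12.idx = -2  [S.env - 1]
24. n12.depth = true  [S.val == true]
25. n13.env = 12  [terminal]
26. n14.acc = true  [terminal]
27. n12.tag = "kv"  ["kv"]
28. n12.env = "pz"  ["pz"]
29. n11.tag = 0  [S.env * -2 - 2]
30. n9.tag = "kn"  ["kn"]
31. n9.env = "uw"  ["uw"]
32. n0.tag = 0  [len(A.tag) - 2]

true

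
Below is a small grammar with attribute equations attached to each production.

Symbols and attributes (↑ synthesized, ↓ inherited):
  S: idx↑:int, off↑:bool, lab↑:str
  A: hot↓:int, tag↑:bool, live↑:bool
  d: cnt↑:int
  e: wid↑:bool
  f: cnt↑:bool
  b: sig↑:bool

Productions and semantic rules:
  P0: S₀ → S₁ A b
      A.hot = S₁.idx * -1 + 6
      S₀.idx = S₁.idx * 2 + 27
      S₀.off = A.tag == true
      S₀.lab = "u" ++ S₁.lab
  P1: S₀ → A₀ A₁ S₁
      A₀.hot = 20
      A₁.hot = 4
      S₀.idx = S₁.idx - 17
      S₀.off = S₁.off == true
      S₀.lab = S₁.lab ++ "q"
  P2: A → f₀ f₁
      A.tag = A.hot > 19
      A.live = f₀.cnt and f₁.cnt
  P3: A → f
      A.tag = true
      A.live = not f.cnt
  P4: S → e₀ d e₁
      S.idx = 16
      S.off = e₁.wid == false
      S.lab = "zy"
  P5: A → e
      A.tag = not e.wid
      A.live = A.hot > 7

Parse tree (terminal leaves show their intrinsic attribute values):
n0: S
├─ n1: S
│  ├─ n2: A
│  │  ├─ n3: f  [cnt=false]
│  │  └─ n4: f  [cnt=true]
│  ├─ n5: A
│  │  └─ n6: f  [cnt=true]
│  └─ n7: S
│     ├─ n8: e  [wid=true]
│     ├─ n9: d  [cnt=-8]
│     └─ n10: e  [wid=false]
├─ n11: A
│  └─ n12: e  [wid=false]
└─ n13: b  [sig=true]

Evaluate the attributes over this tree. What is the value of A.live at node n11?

1. n2.hot = 20  [20]
2. n3.cnt = false  [terminal]
3. n4.cnt = true  [terminal]
4. n2.tag = true  [A.hot > 19]
5. n2.live = false  [f₀.cnt and f₁.cnt]
6. n5.hot = 4  [4]
7. n6.cnt = true  [terminal]
8. n5.tag = true  [true]
9. n5.live = false  [not f.cnt]
10. n8.wid = true  [terminal]
11. n9.cnt = -8  [terminal]
12. n10.wid = false  [terminal]
13. n7.idx = 16  [16]
14. n7.off = true  [e₁.wid == false]
15. n7.lab = "zy"  ["zy"]
16. n1.idx = -1  [S₁.idx - 17]
17. n1.off = true  [S₁.off == true]
18. n1.lab = "zyq"  [S₁.lab ++ "q"]
19. n11.hot = 7  [S₁.idx * -1 + 6]
20. n12.wid = false  [terminal]
21. n11.tag = true  [not e.wid]
22. n11.live = false  [A.hot > 7]
23. n13.sig = true  [terminal]
24. n0.idx = 25  [S₁.idx * 2 + 27]
25. n0.off = true  [A.tag == true]
26. n0.lab = "uzyq"  ["u" ++ S₁.lab]

false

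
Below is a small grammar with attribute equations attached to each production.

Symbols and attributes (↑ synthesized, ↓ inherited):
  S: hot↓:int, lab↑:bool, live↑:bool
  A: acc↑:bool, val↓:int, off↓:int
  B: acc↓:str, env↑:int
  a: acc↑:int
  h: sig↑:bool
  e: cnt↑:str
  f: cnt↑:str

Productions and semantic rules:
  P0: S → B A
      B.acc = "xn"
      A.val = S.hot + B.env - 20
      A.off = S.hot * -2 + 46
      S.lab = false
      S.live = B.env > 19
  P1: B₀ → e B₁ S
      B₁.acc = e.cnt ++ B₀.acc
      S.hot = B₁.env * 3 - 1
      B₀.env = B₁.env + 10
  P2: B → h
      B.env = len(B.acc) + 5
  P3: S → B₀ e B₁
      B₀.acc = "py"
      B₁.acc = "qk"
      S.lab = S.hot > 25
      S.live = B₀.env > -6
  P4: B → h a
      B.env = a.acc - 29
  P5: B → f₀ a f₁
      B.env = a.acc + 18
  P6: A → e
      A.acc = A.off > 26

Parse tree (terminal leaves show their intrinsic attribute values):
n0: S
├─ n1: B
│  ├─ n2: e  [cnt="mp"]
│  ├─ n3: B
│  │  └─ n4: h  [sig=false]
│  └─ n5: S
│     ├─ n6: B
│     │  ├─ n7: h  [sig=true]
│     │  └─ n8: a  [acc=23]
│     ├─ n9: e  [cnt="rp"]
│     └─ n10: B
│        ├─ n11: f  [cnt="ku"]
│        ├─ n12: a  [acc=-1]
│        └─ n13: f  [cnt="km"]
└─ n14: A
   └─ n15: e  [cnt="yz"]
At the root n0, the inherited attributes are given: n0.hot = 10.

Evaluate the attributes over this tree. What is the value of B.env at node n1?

19

1. n0.hot = 10  [given at root]
2. n1.acc = "xn"  ["xn"]
3. n2.cnt = "mp"  [terminal]
4. n3.acc = "mpxn"  [e.cnt ++ B₀.acc]
5. n4.sig = false  [terminal]
6. n3.env = 9  [len(B.acc) + 5]
7. n5.hot = 26  [B₁.env * 3 - 1]
8. n6.acc = "py"  ["py"]
9. n7.sig = true  [terminal]
10. n8.acc = 23  [terminal]
11. n6.env = -6  [a.acc - 29]
12. n9.cnt = "rp"  [terminal]
13. n10.acc = "qk"  ["qk"]
14. n11.cnt = "ku"  [terminal]
15. n12.acc = -1  [terminal]
16. n13.cnt = "km"  [terminal]
17. n10.env = 17  [a.acc + 18]
18. n5.lab = true  [S.hot > 25]
19. n5.live = false  [B₀.env > -6]
20. n1.env = 19  [B₁.env + 10]
21. n14.val = 9  [S.hot + B.env - 20]
22. n14.off = 26  [S.hot * -2 + 46]
23. n15.cnt = "yz"  [terminal]
24. n14.acc = false  [A.off > 26]
25. n0.lab = false  [false]
26. n0.live = false  [B.env > 19]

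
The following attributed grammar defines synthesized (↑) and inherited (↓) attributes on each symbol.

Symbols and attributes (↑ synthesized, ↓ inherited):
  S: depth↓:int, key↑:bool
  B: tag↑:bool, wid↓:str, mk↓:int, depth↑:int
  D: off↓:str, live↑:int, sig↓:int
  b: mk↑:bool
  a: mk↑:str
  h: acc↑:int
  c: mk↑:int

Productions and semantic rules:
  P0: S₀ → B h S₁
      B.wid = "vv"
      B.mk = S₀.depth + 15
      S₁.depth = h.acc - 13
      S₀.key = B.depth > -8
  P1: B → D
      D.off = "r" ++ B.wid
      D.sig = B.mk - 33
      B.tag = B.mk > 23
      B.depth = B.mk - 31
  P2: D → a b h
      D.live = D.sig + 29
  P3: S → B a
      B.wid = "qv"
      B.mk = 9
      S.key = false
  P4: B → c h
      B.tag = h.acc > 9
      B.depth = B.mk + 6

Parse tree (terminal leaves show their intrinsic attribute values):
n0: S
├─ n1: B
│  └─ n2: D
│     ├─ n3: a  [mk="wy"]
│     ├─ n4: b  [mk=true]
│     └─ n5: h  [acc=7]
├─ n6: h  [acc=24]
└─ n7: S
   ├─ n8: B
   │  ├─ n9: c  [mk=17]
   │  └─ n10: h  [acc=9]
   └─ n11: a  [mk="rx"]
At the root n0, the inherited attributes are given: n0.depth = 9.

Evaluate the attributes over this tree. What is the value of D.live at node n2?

1. n0.depth = 9  [given at root]
2. n1.wid = "vv"  ["vv"]
3. n1.mk = 24  [S₀.depth + 15]
4. n2.off = "rvv"  ["r" ++ B.wid]
5. n2.sig = -9  [B.mk - 33]
6. n3.mk = "wy"  [terminal]
7. n4.mk = true  [terminal]
8. n5.acc = 7  [terminal]
9. n2.live = 20  [D.sig + 29]
10. n1.tag = true  [B.mk > 23]
11. n1.depth = -7  [B.mk - 31]
12. n6.acc = 24  [terminal]
13. n7.depth = 11  [h.acc - 13]
14. n8.wid = "qv"  ["qv"]
15. n8.mk = 9  [9]
16. n9.mk = 17  [terminal]
17. n10.acc = 9  [terminal]
18. n8.tag = false  [h.acc > 9]
19. n8.depth = 15  [B.mk + 6]
20. n11.mk = "rx"  [terminal]
21. n7.key = false  [false]
22. n0.key = true  [B.depth > -8]

20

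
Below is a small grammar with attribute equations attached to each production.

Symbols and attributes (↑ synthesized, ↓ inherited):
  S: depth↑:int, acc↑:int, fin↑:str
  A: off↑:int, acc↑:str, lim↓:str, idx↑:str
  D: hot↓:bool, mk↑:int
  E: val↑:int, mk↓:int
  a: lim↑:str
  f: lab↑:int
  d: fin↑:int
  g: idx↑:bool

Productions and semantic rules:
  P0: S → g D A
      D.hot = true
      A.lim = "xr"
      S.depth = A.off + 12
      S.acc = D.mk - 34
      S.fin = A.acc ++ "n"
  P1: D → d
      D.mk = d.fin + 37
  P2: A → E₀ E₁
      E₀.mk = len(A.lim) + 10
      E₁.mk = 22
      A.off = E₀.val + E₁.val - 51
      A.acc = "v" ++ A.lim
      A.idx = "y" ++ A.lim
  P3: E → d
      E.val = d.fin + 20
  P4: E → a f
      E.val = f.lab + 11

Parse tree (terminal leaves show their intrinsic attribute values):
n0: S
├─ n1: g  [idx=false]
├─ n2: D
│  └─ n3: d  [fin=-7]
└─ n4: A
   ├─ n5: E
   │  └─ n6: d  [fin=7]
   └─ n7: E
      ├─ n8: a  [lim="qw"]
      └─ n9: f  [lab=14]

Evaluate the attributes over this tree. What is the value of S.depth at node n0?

1. n1.idx = false  [terminal]
2. n2.hot = true  [true]
3. n3.fin = -7  [terminal]
4. n2.mk = 30  [d.fin + 37]
5. n4.lim = "xr"  ["xr"]
6. n5.mk = 12  [len(A.lim) + 10]
7. n6.fin = 7  [terminal]
8. n5.val = 27  [d.fin + 20]
9. n7.mk = 22  [22]
10. n8.lim = "qw"  [terminal]
11. n9.lab = 14  [terminal]
12. n7.val = 25  [f.lab + 11]
13. n4.off = 1  [E₀.val + E₁.val - 51]
14. n4.acc = "vxr"  ["v" ++ A.lim]
15. n4.idx = "yxr"  ["y" ++ A.lim]
16. n0.depth = 13  [A.off + 12]
17. n0.acc = -4  [D.mk - 34]
18. n0.fin = "vxrn"  [A.acc ++ "n"]

13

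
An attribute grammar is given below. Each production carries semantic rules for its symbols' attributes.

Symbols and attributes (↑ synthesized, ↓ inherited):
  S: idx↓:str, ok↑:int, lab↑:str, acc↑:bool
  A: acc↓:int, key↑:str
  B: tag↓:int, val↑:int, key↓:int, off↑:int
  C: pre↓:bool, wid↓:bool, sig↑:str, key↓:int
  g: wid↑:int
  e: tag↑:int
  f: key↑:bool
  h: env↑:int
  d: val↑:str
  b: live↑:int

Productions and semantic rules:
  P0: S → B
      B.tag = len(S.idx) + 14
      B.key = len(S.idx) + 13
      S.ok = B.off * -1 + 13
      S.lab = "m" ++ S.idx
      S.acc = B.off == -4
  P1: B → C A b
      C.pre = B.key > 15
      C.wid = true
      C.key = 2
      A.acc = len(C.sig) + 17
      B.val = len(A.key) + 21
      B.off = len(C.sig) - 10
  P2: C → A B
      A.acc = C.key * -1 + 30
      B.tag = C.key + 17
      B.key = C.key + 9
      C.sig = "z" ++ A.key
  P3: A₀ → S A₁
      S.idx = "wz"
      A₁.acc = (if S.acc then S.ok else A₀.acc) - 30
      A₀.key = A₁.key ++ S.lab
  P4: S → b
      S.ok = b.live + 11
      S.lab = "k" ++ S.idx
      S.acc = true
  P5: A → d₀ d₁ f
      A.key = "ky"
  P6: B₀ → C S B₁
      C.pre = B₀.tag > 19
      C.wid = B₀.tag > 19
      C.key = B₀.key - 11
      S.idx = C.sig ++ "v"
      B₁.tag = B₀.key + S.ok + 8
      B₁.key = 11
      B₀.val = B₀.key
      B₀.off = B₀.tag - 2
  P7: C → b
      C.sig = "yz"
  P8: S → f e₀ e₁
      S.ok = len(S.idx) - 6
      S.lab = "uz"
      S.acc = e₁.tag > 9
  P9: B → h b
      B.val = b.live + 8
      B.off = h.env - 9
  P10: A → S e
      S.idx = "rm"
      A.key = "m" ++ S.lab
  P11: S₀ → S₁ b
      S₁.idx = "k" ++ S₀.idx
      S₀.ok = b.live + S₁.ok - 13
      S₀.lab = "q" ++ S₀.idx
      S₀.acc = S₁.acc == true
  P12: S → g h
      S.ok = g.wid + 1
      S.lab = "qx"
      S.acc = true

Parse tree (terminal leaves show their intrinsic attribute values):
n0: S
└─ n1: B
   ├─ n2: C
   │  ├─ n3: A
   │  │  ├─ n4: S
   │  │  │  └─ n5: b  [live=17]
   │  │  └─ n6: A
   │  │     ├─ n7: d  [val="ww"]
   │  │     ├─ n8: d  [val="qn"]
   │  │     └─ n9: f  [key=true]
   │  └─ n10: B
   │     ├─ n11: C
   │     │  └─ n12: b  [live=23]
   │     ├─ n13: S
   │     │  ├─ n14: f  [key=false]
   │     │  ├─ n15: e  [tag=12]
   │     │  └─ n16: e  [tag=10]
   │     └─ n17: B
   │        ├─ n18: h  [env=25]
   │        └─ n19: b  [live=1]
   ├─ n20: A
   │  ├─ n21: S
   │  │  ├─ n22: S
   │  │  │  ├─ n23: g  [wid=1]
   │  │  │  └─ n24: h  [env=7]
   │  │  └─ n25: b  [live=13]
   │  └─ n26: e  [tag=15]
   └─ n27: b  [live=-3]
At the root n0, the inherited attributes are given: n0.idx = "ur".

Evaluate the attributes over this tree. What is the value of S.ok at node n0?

1. n0.idx = "ur"  [given at root]
2. n1.tag = 16  [len(S.idx) + 14]
3. n1.key = 15  [len(S.idx) + 13]
4. n2.pre = false  [B.key > 15]
5. n2.wid = true  [true]
6. n2.key = 2  [2]
7. n3.acc = 28  [C.key * -1 + 30]
8. n4.idx = "wz"  ["wz"]
9. n5.live = 17  [terminal]
10. n4.ok = 28  [b.live + 11]
11. n4.lab = "kwz"  ["k" ++ S.idx]
12. n4.acc = true  [true]
13. n6.acc = -2  [(if S.acc then S.ok else A₀.acc) - 30]
14. n7.val = "ww"  [terminal]
15. n8.val = "qn"  [terminal]
16. n9.key = true  [terminal]
17. n6.key = "ky"  ["ky"]
18. n3.key = "kykwz"  [A₁.key ++ S.lab]
19. n10.tag = 19  [C.key + 17]
20. n10.key = 11  [C.key + 9]
21. n11.pre = false  [B₀.tag > 19]
22. n11.wid = false  [B₀.tag > 19]
23. n11.key = 0  [B₀.key - 11]
24. n12.live = 23  [terminal]
25. n11.sig = "yz"  ["yz"]
26. n13.idx = "yzv"  [C.sig ++ "v"]
27. n14.key = false  [terminal]
28. n15.tag = 12  [terminal]
29. n16.tag = 10  [terminal]
30. n13.ok = -3  [len(S.idx) - 6]
31. n13.lab = "uz"  ["uz"]
32. n13.acc = true  [e₁.tag > 9]
33. n17.tag = 16  [B₀.key + S.ok + 8]
34. n17.key = 11  [11]
35. n18.env = 25  [terminal]
36. n19.live = 1  [terminal]
37. n17.val = 9  [b.live + 8]
38. n17.off = 16  [h.env - 9]
39. n10.val = 11  [B₀.key]
40. n10.off = 17  [B₀.tag - 2]
41. n2.sig = "zkykwz"  ["z" ++ A.key]
42. n20.acc = 23  [len(C.sig) + 17]
43. n21.idx = "rm"  ["rm"]
44. n22.idx = "krm"  ["k" ++ S₀.idx]
45. n23.wid = 1  [terminal]
46. n24.env = 7  [terminal]
47. n22.ok = 2  [g.wid + 1]
48. n22.lab = "qx"  ["qx"]
49. n22.acc = true  [true]
50. n25.live = 13  [terminal]
51. n21.ok = 2  [b.live + S₁.ok - 13]
52. n21.lab = "qrm"  ["q" ++ S₀.idx]
53. n21.acc = true  [S₁.acc == true]
54. n26.tag = 15  [terminal]
55. n20.key = "mqrm"  ["m" ++ S.lab]
56. n27.live = -3  [terminal]
57. n1.val = 25  [len(A.key) + 21]
58. n1.off = -4  [len(C.sig) - 10]
59. n0.ok = 17  [B.off * -1 + 13]
60. n0.lab = "mur"  ["m" ++ S.idx]
61. n0.acc = true  [B.off == -4]

17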